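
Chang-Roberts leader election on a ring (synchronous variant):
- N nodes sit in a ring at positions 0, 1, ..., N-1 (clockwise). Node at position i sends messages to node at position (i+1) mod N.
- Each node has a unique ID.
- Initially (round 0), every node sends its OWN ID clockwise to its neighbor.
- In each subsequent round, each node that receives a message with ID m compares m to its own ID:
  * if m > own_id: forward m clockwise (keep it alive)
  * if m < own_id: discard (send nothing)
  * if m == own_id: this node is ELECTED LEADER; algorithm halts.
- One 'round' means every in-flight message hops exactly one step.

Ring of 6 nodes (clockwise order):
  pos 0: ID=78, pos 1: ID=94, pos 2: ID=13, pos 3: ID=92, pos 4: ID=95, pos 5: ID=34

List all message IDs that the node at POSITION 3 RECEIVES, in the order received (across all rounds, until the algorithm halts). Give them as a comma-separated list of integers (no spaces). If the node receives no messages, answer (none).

Answer: 13,94,95

Derivation:
Round 1: pos1(id94) recv 78: drop; pos2(id13) recv 94: fwd; pos3(id92) recv 13: drop; pos4(id95) recv 92: drop; pos5(id34) recv 95: fwd; pos0(id78) recv 34: drop
Round 2: pos3(id92) recv 94: fwd; pos0(id78) recv 95: fwd
Round 3: pos4(id95) recv 94: drop; pos1(id94) recv 95: fwd
Round 4: pos2(id13) recv 95: fwd
Round 5: pos3(id92) recv 95: fwd
Round 6: pos4(id95) recv 95: ELECTED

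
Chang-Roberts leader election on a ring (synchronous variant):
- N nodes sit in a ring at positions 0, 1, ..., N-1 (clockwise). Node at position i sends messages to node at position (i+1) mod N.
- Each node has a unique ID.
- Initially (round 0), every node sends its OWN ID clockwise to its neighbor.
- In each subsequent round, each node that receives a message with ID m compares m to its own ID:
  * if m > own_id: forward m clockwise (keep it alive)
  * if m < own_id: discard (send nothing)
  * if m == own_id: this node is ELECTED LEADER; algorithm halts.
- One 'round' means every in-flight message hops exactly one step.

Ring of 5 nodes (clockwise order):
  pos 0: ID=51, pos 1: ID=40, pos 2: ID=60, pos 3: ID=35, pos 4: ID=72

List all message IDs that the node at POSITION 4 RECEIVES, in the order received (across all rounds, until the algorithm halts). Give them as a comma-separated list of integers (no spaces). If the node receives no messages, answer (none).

Round 1: pos1(id40) recv 51: fwd; pos2(id60) recv 40: drop; pos3(id35) recv 60: fwd; pos4(id72) recv 35: drop; pos0(id51) recv 72: fwd
Round 2: pos2(id60) recv 51: drop; pos4(id72) recv 60: drop; pos1(id40) recv 72: fwd
Round 3: pos2(id60) recv 72: fwd
Round 4: pos3(id35) recv 72: fwd
Round 5: pos4(id72) recv 72: ELECTED

Answer: 35,60,72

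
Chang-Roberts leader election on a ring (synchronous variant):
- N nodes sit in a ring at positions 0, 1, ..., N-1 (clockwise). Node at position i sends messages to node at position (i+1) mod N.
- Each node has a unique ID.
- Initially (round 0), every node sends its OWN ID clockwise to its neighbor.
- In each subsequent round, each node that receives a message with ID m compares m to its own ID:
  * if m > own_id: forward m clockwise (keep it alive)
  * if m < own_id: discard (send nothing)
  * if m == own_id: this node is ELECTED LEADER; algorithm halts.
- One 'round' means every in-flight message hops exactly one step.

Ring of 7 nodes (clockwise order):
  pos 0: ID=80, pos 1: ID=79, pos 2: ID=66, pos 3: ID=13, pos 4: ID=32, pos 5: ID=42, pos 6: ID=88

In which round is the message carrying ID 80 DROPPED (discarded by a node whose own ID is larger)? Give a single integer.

Answer: 6

Derivation:
Round 1: pos1(id79) recv 80: fwd; pos2(id66) recv 79: fwd; pos3(id13) recv 66: fwd; pos4(id32) recv 13: drop; pos5(id42) recv 32: drop; pos6(id88) recv 42: drop; pos0(id80) recv 88: fwd
Round 2: pos2(id66) recv 80: fwd; pos3(id13) recv 79: fwd; pos4(id32) recv 66: fwd; pos1(id79) recv 88: fwd
Round 3: pos3(id13) recv 80: fwd; pos4(id32) recv 79: fwd; pos5(id42) recv 66: fwd; pos2(id66) recv 88: fwd
Round 4: pos4(id32) recv 80: fwd; pos5(id42) recv 79: fwd; pos6(id88) recv 66: drop; pos3(id13) recv 88: fwd
Round 5: pos5(id42) recv 80: fwd; pos6(id88) recv 79: drop; pos4(id32) recv 88: fwd
Round 6: pos6(id88) recv 80: drop; pos5(id42) recv 88: fwd
Round 7: pos6(id88) recv 88: ELECTED
Message ID 80 originates at pos 0; dropped at pos 6 in round 6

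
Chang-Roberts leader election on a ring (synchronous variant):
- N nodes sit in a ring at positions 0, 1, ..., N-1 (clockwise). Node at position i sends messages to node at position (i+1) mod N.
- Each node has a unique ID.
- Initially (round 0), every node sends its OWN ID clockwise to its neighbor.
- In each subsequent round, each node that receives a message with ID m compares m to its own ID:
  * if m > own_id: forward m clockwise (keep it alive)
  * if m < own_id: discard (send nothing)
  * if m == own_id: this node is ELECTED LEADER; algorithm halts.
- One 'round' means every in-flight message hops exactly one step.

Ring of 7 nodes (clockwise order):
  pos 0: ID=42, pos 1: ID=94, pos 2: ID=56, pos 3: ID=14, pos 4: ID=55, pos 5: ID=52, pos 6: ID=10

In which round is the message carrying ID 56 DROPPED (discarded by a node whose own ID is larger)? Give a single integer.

Answer: 6

Derivation:
Round 1: pos1(id94) recv 42: drop; pos2(id56) recv 94: fwd; pos3(id14) recv 56: fwd; pos4(id55) recv 14: drop; pos5(id52) recv 55: fwd; pos6(id10) recv 52: fwd; pos0(id42) recv 10: drop
Round 2: pos3(id14) recv 94: fwd; pos4(id55) recv 56: fwd; pos6(id10) recv 55: fwd; pos0(id42) recv 52: fwd
Round 3: pos4(id55) recv 94: fwd; pos5(id52) recv 56: fwd; pos0(id42) recv 55: fwd; pos1(id94) recv 52: drop
Round 4: pos5(id52) recv 94: fwd; pos6(id10) recv 56: fwd; pos1(id94) recv 55: drop
Round 5: pos6(id10) recv 94: fwd; pos0(id42) recv 56: fwd
Round 6: pos0(id42) recv 94: fwd; pos1(id94) recv 56: drop
Round 7: pos1(id94) recv 94: ELECTED
Message ID 56 originates at pos 2; dropped at pos 1 in round 6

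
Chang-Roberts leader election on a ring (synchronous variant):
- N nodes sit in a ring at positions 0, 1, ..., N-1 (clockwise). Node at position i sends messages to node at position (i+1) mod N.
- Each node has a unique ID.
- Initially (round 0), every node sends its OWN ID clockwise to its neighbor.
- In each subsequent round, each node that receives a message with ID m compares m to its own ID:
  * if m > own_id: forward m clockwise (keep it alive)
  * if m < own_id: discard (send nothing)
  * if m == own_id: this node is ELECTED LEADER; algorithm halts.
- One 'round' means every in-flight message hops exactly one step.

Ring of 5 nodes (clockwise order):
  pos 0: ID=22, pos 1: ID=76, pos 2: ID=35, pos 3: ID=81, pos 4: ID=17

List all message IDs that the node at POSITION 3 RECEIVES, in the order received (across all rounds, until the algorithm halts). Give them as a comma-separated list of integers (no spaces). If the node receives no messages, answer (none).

Answer: 35,76,81

Derivation:
Round 1: pos1(id76) recv 22: drop; pos2(id35) recv 76: fwd; pos3(id81) recv 35: drop; pos4(id17) recv 81: fwd; pos0(id22) recv 17: drop
Round 2: pos3(id81) recv 76: drop; pos0(id22) recv 81: fwd
Round 3: pos1(id76) recv 81: fwd
Round 4: pos2(id35) recv 81: fwd
Round 5: pos3(id81) recv 81: ELECTED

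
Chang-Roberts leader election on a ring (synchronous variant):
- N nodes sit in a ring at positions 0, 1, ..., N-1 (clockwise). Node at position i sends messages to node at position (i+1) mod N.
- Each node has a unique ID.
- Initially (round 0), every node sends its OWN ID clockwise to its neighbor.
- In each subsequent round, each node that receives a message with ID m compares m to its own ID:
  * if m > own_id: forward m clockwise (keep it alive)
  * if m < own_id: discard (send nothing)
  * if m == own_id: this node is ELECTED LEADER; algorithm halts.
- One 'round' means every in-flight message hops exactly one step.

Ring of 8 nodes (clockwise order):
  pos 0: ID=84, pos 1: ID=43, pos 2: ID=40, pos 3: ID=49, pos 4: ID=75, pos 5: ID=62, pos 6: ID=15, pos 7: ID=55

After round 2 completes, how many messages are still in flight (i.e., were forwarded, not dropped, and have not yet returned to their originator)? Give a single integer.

Answer: 3

Derivation:
Round 1: pos1(id43) recv 84: fwd; pos2(id40) recv 43: fwd; pos3(id49) recv 40: drop; pos4(id75) recv 49: drop; pos5(id62) recv 75: fwd; pos6(id15) recv 62: fwd; pos7(id55) recv 15: drop; pos0(id84) recv 55: drop
Round 2: pos2(id40) recv 84: fwd; pos3(id49) recv 43: drop; pos6(id15) recv 75: fwd; pos7(id55) recv 62: fwd
After round 2: 3 messages still in flight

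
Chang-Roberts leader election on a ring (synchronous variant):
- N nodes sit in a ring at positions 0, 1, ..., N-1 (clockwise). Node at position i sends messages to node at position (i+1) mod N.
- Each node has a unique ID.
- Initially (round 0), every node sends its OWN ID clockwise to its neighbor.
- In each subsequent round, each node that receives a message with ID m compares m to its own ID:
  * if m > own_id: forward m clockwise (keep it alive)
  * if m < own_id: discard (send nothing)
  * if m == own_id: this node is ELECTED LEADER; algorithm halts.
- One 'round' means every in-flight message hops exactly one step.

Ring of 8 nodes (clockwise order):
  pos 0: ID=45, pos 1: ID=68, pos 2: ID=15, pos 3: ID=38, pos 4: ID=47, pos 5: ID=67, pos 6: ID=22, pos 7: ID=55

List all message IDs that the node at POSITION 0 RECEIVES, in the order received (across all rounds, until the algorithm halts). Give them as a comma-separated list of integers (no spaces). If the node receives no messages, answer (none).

Round 1: pos1(id68) recv 45: drop; pos2(id15) recv 68: fwd; pos3(id38) recv 15: drop; pos4(id47) recv 38: drop; pos5(id67) recv 47: drop; pos6(id22) recv 67: fwd; pos7(id55) recv 22: drop; pos0(id45) recv 55: fwd
Round 2: pos3(id38) recv 68: fwd; pos7(id55) recv 67: fwd; pos1(id68) recv 55: drop
Round 3: pos4(id47) recv 68: fwd; pos0(id45) recv 67: fwd
Round 4: pos5(id67) recv 68: fwd; pos1(id68) recv 67: drop
Round 5: pos6(id22) recv 68: fwd
Round 6: pos7(id55) recv 68: fwd
Round 7: pos0(id45) recv 68: fwd
Round 8: pos1(id68) recv 68: ELECTED

Answer: 55,67,68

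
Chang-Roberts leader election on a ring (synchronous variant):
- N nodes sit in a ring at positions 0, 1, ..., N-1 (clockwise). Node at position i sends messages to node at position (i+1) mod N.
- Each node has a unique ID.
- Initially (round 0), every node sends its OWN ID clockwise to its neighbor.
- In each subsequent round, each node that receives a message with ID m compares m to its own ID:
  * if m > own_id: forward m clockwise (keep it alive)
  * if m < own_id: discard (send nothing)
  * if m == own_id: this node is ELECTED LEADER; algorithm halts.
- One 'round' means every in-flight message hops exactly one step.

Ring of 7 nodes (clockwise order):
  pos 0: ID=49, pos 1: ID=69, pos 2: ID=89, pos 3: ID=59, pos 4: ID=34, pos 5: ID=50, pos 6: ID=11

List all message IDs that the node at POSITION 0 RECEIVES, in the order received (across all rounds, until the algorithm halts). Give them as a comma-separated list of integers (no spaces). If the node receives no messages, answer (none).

Round 1: pos1(id69) recv 49: drop; pos2(id89) recv 69: drop; pos3(id59) recv 89: fwd; pos4(id34) recv 59: fwd; pos5(id50) recv 34: drop; pos6(id11) recv 50: fwd; pos0(id49) recv 11: drop
Round 2: pos4(id34) recv 89: fwd; pos5(id50) recv 59: fwd; pos0(id49) recv 50: fwd
Round 3: pos5(id50) recv 89: fwd; pos6(id11) recv 59: fwd; pos1(id69) recv 50: drop
Round 4: pos6(id11) recv 89: fwd; pos0(id49) recv 59: fwd
Round 5: pos0(id49) recv 89: fwd; pos1(id69) recv 59: drop
Round 6: pos1(id69) recv 89: fwd
Round 7: pos2(id89) recv 89: ELECTED

Answer: 11,50,59,89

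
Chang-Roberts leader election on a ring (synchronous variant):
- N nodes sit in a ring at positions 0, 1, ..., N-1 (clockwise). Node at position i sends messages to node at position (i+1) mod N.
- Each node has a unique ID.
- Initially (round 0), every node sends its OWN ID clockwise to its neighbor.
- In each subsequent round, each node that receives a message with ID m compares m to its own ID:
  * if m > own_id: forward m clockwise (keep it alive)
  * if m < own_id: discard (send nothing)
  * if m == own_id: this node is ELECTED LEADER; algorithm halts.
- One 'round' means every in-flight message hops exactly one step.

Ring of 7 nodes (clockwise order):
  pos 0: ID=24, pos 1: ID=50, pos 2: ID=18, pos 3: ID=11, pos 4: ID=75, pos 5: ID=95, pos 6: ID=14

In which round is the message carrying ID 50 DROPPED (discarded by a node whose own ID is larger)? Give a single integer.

Round 1: pos1(id50) recv 24: drop; pos2(id18) recv 50: fwd; pos3(id11) recv 18: fwd; pos4(id75) recv 11: drop; pos5(id95) recv 75: drop; pos6(id14) recv 95: fwd; pos0(id24) recv 14: drop
Round 2: pos3(id11) recv 50: fwd; pos4(id75) recv 18: drop; pos0(id24) recv 95: fwd
Round 3: pos4(id75) recv 50: drop; pos1(id50) recv 95: fwd
Round 4: pos2(id18) recv 95: fwd
Round 5: pos3(id11) recv 95: fwd
Round 6: pos4(id75) recv 95: fwd
Round 7: pos5(id95) recv 95: ELECTED
Message ID 50 originates at pos 1; dropped at pos 4 in round 3

Answer: 3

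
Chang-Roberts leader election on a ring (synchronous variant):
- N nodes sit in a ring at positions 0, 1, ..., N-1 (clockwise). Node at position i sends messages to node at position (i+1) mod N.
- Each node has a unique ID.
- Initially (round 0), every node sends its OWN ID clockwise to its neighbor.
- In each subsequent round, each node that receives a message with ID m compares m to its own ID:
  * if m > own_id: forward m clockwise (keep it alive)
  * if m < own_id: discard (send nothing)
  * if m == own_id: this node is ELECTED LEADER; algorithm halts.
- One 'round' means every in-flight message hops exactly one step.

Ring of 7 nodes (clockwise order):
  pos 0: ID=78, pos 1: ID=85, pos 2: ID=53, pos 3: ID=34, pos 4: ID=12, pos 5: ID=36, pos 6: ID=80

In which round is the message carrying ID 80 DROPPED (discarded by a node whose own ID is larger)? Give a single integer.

Answer: 2

Derivation:
Round 1: pos1(id85) recv 78: drop; pos2(id53) recv 85: fwd; pos3(id34) recv 53: fwd; pos4(id12) recv 34: fwd; pos5(id36) recv 12: drop; pos6(id80) recv 36: drop; pos0(id78) recv 80: fwd
Round 2: pos3(id34) recv 85: fwd; pos4(id12) recv 53: fwd; pos5(id36) recv 34: drop; pos1(id85) recv 80: drop
Round 3: pos4(id12) recv 85: fwd; pos5(id36) recv 53: fwd
Round 4: pos5(id36) recv 85: fwd; pos6(id80) recv 53: drop
Round 5: pos6(id80) recv 85: fwd
Round 6: pos0(id78) recv 85: fwd
Round 7: pos1(id85) recv 85: ELECTED
Message ID 80 originates at pos 6; dropped at pos 1 in round 2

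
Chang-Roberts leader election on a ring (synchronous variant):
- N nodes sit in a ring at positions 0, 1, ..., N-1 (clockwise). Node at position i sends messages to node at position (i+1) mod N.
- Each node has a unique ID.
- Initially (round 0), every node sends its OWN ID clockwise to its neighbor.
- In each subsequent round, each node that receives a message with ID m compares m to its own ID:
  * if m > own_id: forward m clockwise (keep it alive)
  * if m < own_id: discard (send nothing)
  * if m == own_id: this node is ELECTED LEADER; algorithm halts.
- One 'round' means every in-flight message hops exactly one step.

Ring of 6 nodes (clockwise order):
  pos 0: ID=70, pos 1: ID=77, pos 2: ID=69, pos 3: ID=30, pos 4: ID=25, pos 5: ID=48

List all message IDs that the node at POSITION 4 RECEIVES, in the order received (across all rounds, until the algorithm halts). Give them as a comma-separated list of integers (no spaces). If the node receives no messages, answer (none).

Answer: 30,69,77

Derivation:
Round 1: pos1(id77) recv 70: drop; pos2(id69) recv 77: fwd; pos3(id30) recv 69: fwd; pos4(id25) recv 30: fwd; pos5(id48) recv 25: drop; pos0(id70) recv 48: drop
Round 2: pos3(id30) recv 77: fwd; pos4(id25) recv 69: fwd; pos5(id48) recv 30: drop
Round 3: pos4(id25) recv 77: fwd; pos5(id48) recv 69: fwd
Round 4: pos5(id48) recv 77: fwd; pos0(id70) recv 69: drop
Round 5: pos0(id70) recv 77: fwd
Round 6: pos1(id77) recv 77: ELECTED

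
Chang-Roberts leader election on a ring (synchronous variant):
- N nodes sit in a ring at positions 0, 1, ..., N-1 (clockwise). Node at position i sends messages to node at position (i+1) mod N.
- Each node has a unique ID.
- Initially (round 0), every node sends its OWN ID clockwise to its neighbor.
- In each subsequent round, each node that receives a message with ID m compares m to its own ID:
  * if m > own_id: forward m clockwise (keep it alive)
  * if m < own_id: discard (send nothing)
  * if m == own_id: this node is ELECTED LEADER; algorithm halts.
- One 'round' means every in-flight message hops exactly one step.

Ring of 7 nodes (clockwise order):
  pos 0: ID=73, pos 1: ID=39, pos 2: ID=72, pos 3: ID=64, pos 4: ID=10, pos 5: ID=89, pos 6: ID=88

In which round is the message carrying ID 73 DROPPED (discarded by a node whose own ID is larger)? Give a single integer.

Answer: 5

Derivation:
Round 1: pos1(id39) recv 73: fwd; pos2(id72) recv 39: drop; pos3(id64) recv 72: fwd; pos4(id10) recv 64: fwd; pos5(id89) recv 10: drop; pos6(id88) recv 89: fwd; pos0(id73) recv 88: fwd
Round 2: pos2(id72) recv 73: fwd; pos4(id10) recv 72: fwd; pos5(id89) recv 64: drop; pos0(id73) recv 89: fwd; pos1(id39) recv 88: fwd
Round 3: pos3(id64) recv 73: fwd; pos5(id89) recv 72: drop; pos1(id39) recv 89: fwd; pos2(id72) recv 88: fwd
Round 4: pos4(id10) recv 73: fwd; pos2(id72) recv 89: fwd; pos3(id64) recv 88: fwd
Round 5: pos5(id89) recv 73: drop; pos3(id64) recv 89: fwd; pos4(id10) recv 88: fwd
Round 6: pos4(id10) recv 89: fwd; pos5(id89) recv 88: drop
Round 7: pos5(id89) recv 89: ELECTED
Message ID 73 originates at pos 0; dropped at pos 5 in round 5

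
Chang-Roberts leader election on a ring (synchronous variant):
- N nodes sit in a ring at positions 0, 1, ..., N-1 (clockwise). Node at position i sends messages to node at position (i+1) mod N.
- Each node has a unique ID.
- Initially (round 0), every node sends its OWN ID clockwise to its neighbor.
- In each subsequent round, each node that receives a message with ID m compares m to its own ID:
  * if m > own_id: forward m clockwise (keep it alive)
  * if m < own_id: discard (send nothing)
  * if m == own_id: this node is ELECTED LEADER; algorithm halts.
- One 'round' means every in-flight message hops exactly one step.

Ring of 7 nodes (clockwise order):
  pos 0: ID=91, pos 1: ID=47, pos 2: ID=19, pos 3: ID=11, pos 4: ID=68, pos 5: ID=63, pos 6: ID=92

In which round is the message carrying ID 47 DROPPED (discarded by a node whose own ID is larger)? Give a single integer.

Round 1: pos1(id47) recv 91: fwd; pos2(id19) recv 47: fwd; pos3(id11) recv 19: fwd; pos4(id68) recv 11: drop; pos5(id63) recv 68: fwd; pos6(id92) recv 63: drop; pos0(id91) recv 92: fwd
Round 2: pos2(id19) recv 91: fwd; pos3(id11) recv 47: fwd; pos4(id68) recv 19: drop; pos6(id92) recv 68: drop; pos1(id47) recv 92: fwd
Round 3: pos3(id11) recv 91: fwd; pos4(id68) recv 47: drop; pos2(id19) recv 92: fwd
Round 4: pos4(id68) recv 91: fwd; pos3(id11) recv 92: fwd
Round 5: pos5(id63) recv 91: fwd; pos4(id68) recv 92: fwd
Round 6: pos6(id92) recv 91: drop; pos5(id63) recv 92: fwd
Round 7: pos6(id92) recv 92: ELECTED
Message ID 47 originates at pos 1; dropped at pos 4 in round 3

Answer: 3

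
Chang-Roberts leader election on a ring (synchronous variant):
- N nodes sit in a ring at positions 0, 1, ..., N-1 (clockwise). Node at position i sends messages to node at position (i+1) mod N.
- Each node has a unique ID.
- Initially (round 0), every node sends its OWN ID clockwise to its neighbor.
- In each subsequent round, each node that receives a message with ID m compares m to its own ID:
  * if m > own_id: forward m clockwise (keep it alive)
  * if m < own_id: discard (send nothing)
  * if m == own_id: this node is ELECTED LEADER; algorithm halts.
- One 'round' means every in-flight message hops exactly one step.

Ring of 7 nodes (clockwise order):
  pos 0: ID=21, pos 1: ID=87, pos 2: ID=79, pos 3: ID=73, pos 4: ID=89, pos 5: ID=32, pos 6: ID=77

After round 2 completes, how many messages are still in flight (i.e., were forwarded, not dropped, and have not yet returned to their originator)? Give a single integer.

Answer: 2

Derivation:
Round 1: pos1(id87) recv 21: drop; pos2(id79) recv 87: fwd; pos3(id73) recv 79: fwd; pos4(id89) recv 73: drop; pos5(id32) recv 89: fwd; pos6(id77) recv 32: drop; pos0(id21) recv 77: fwd
Round 2: pos3(id73) recv 87: fwd; pos4(id89) recv 79: drop; pos6(id77) recv 89: fwd; pos1(id87) recv 77: drop
After round 2: 2 messages still in flight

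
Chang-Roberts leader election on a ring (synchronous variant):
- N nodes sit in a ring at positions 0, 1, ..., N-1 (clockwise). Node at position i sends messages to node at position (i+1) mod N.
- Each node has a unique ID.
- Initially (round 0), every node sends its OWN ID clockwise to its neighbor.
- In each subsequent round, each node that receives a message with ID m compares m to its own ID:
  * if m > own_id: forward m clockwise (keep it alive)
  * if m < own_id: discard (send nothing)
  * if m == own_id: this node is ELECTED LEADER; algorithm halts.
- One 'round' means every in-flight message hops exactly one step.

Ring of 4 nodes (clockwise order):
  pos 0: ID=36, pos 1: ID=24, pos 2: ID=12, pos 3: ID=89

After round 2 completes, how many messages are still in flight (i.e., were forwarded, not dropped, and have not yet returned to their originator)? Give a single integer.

Answer: 2

Derivation:
Round 1: pos1(id24) recv 36: fwd; pos2(id12) recv 24: fwd; pos3(id89) recv 12: drop; pos0(id36) recv 89: fwd
Round 2: pos2(id12) recv 36: fwd; pos3(id89) recv 24: drop; pos1(id24) recv 89: fwd
After round 2: 2 messages still in flight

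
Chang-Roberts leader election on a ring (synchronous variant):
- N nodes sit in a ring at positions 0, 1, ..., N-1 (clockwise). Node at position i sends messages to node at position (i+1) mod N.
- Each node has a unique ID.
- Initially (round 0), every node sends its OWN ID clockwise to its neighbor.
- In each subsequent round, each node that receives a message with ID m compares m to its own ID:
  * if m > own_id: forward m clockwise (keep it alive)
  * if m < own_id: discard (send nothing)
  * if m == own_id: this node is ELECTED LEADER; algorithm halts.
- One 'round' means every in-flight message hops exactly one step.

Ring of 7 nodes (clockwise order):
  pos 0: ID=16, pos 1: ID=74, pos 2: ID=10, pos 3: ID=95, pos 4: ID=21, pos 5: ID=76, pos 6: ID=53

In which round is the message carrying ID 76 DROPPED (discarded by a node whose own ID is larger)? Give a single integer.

Round 1: pos1(id74) recv 16: drop; pos2(id10) recv 74: fwd; pos3(id95) recv 10: drop; pos4(id21) recv 95: fwd; pos5(id76) recv 21: drop; pos6(id53) recv 76: fwd; pos0(id16) recv 53: fwd
Round 2: pos3(id95) recv 74: drop; pos5(id76) recv 95: fwd; pos0(id16) recv 76: fwd; pos1(id74) recv 53: drop
Round 3: pos6(id53) recv 95: fwd; pos1(id74) recv 76: fwd
Round 4: pos0(id16) recv 95: fwd; pos2(id10) recv 76: fwd
Round 5: pos1(id74) recv 95: fwd; pos3(id95) recv 76: drop
Round 6: pos2(id10) recv 95: fwd
Round 7: pos3(id95) recv 95: ELECTED
Message ID 76 originates at pos 5; dropped at pos 3 in round 5

Answer: 5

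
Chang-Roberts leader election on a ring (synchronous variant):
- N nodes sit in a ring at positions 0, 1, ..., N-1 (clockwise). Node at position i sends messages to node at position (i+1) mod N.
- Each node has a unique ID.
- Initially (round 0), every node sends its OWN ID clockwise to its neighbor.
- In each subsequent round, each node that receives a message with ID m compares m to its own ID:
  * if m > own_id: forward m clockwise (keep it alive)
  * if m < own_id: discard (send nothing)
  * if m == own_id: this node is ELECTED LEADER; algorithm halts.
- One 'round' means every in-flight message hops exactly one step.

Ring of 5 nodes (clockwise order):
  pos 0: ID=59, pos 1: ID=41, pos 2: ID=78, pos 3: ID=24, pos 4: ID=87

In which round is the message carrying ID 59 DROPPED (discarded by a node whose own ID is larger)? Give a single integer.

Round 1: pos1(id41) recv 59: fwd; pos2(id78) recv 41: drop; pos3(id24) recv 78: fwd; pos4(id87) recv 24: drop; pos0(id59) recv 87: fwd
Round 2: pos2(id78) recv 59: drop; pos4(id87) recv 78: drop; pos1(id41) recv 87: fwd
Round 3: pos2(id78) recv 87: fwd
Round 4: pos3(id24) recv 87: fwd
Round 5: pos4(id87) recv 87: ELECTED
Message ID 59 originates at pos 0; dropped at pos 2 in round 2

Answer: 2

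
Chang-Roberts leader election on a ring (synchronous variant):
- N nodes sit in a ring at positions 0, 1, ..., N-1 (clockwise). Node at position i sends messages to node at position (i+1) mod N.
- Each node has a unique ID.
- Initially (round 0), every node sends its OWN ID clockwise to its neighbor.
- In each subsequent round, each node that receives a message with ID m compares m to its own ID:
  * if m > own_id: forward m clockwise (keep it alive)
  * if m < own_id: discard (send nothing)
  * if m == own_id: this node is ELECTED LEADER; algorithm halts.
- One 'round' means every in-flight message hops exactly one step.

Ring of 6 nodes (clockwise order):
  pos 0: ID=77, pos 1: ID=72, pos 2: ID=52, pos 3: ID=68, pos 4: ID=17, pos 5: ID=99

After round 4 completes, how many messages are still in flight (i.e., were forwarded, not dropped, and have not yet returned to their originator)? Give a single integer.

Answer: 2

Derivation:
Round 1: pos1(id72) recv 77: fwd; pos2(id52) recv 72: fwd; pos3(id68) recv 52: drop; pos4(id17) recv 68: fwd; pos5(id99) recv 17: drop; pos0(id77) recv 99: fwd
Round 2: pos2(id52) recv 77: fwd; pos3(id68) recv 72: fwd; pos5(id99) recv 68: drop; pos1(id72) recv 99: fwd
Round 3: pos3(id68) recv 77: fwd; pos4(id17) recv 72: fwd; pos2(id52) recv 99: fwd
Round 4: pos4(id17) recv 77: fwd; pos5(id99) recv 72: drop; pos3(id68) recv 99: fwd
After round 4: 2 messages still in flight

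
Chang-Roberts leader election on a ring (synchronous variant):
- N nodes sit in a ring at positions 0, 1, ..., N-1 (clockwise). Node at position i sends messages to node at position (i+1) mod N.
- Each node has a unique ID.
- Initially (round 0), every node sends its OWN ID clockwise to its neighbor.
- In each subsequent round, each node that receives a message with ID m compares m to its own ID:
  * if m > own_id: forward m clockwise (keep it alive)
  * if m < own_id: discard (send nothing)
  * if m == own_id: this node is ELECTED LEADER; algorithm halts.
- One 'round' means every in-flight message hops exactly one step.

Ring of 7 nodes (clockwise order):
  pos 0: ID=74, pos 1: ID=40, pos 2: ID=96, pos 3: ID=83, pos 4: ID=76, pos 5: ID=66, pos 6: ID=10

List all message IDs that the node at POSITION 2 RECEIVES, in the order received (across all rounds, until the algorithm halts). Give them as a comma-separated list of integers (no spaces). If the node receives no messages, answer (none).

Round 1: pos1(id40) recv 74: fwd; pos2(id96) recv 40: drop; pos3(id83) recv 96: fwd; pos4(id76) recv 83: fwd; pos5(id66) recv 76: fwd; pos6(id10) recv 66: fwd; pos0(id74) recv 10: drop
Round 2: pos2(id96) recv 74: drop; pos4(id76) recv 96: fwd; pos5(id66) recv 83: fwd; pos6(id10) recv 76: fwd; pos0(id74) recv 66: drop
Round 3: pos5(id66) recv 96: fwd; pos6(id10) recv 83: fwd; pos0(id74) recv 76: fwd
Round 4: pos6(id10) recv 96: fwd; pos0(id74) recv 83: fwd; pos1(id40) recv 76: fwd
Round 5: pos0(id74) recv 96: fwd; pos1(id40) recv 83: fwd; pos2(id96) recv 76: drop
Round 6: pos1(id40) recv 96: fwd; pos2(id96) recv 83: drop
Round 7: pos2(id96) recv 96: ELECTED

Answer: 40,74,76,83,96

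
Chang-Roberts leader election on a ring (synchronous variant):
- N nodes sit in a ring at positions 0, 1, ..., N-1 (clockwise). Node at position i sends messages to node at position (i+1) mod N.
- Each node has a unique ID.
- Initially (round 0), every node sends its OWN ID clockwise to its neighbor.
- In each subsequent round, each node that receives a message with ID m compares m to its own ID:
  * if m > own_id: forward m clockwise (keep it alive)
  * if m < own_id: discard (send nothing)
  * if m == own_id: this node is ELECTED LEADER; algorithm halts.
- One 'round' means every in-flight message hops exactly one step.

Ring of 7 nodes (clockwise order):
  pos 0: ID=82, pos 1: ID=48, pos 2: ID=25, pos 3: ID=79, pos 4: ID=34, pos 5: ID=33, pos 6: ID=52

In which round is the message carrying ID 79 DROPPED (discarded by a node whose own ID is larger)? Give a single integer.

Round 1: pos1(id48) recv 82: fwd; pos2(id25) recv 48: fwd; pos3(id79) recv 25: drop; pos4(id34) recv 79: fwd; pos5(id33) recv 34: fwd; pos6(id52) recv 33: drop; pos0(id82) recv 52: drop
Round 2: pos2(id25) recv 82: fwd; pos3(id79) recv 48: drop; pos5(id33) recv 79: fwd; pos6(id52) recv 34: drop
Round 3: pos3(id79) recv 82: fwd; pos6(id52) recv 79: fwd
Round 4: pos4(id34) recv 82: fwd; pos0(id82) recv 79: drop
Round 5: pos5(id33) recv 82: fwd
Round 6: pos6(id52) recv 82: fwd
Round 7: pos0(id82) recv 82: ELECTED
Message ID 79 originates at pos 3; dropped at pos 0 in round 4

Answer: 4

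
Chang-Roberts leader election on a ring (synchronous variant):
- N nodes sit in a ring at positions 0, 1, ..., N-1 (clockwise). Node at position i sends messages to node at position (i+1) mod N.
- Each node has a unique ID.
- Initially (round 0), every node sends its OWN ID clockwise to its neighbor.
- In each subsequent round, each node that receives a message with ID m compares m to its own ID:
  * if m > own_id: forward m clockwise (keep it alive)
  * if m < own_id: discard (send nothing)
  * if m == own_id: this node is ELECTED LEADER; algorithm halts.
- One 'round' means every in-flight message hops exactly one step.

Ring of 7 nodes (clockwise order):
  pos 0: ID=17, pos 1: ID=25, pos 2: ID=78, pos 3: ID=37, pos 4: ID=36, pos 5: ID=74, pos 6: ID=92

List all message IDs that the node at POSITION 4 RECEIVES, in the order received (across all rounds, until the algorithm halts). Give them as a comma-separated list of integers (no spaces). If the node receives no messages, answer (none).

Answer: 37,78,92

Derivation:
Round 1: pos1(id25) recv 17: drop; pos2(id78) recv 25: drop; pos3(id37) recv 78: fwd; pos4(id36) recv 37: fwd; pos5(id74) recv 36: drop; pos6(id92) recv 74: drop; pos0(id17) recv 92: fwd
Round 2: pos4(id36) recv 78: fwd; pos5(id74) recv 37: drop; pos1(id25) recv 92: fwd
Round 3: pos5(id74) recv 78: fwd; pos2(id78) recv 92: fwd
Round 4: pos6(id92) recv 78: drop; pos3(id37) recv 92: fwd
Round 5: pos4(id36) recv 92: fwd
Round 6: pos5(id74) recv 92: fwd
Round 7: pos6(id92) recv 92: ELECTED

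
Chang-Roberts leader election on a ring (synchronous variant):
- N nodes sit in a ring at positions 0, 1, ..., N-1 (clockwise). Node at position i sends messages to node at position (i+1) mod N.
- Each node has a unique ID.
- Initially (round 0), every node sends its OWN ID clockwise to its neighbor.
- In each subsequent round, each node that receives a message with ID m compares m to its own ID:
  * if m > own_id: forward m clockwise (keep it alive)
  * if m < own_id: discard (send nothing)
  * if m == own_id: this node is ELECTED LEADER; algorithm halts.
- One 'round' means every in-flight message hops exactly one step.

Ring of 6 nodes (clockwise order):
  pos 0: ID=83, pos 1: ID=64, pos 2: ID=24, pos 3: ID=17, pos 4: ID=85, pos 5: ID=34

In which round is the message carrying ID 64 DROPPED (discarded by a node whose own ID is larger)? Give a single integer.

Round 1: pos1(id64) recv 83: fwd; pos2(id24) recv 64: fwd; pos3(id17) recv 24: fwd; pos4(id85) recv 17: drop; pos5(id34) recv 85: fwd; pos0(id83) recv 34: drop
Round 2: pos2(id24) recv 83: fwd; pos3(id17) recv 64: fwd; pos4(id85) recv 24: drop; pos0(id83) recv 85: fwd
Round 3: pos3(id17) recv 83: fwd; pos4(id85) recv 64: drop; pos1(id64) recv 85: fwd
Round 4: pos4(id85) recv 83: drop; pos2(id24) recv 85: fwd
Round 5: pos3(id17) recv 85: fwd
Round 6: pos4(id85) recv 85: ELECTED
Message ID 64 originates at pos 1; dropped at pos 4 in round 3

Answer: 3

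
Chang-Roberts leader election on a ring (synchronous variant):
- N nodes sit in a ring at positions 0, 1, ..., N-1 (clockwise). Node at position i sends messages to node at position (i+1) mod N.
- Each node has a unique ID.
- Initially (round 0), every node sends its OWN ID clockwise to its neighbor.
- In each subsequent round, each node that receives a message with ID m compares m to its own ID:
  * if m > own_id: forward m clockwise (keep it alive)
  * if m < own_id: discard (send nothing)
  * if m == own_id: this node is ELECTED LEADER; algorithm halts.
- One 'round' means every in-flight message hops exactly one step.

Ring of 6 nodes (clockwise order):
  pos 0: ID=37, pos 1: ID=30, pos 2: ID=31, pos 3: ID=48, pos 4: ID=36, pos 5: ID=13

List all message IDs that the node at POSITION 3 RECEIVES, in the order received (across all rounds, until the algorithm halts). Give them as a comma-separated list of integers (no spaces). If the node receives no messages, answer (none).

Round 1: pos1(id30) recv 37: fwd; pos2(id31) recv 30: drop; pos3(id48) recv 31: drop; pos4(id36) recv 48: fwd; pos5(id13) recv 36: fwd; pos0(id37) recv 13: drop
Round 2: pos2(id31) recv 37: fwd; pos5(id13) recv 48: fwd; pos0(id37) recv 36: drop
Round 3: pos3(id48) recv 37: drop; pos0(id37) recv 48: fwd
Round 4: pos1(id30) recv 48: fwd
Round 5: pos2(id31) recv 48: fwd
Round 6: pos3(id48) recv 48: ELECTED

Answer: 31,37,48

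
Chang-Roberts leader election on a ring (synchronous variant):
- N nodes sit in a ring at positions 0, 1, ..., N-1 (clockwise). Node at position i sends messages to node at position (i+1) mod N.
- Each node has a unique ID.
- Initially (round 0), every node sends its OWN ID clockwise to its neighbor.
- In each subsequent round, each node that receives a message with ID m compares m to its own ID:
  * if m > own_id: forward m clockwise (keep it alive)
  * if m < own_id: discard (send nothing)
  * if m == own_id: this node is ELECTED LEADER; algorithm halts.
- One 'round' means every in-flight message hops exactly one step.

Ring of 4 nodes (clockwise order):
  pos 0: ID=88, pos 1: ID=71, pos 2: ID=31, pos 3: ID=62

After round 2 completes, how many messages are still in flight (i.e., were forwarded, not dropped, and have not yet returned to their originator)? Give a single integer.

Round 1: pos1(id71) recv 88: fwd; pos2(id31) recv 71: fwd; pos3(id62) recv 31: drop; pos0(id88) recv 62: drop
Round 2: pos2(id31) recv 88: fwd; pos3(id62) recv 71: fwd
After round 2: 2 messages still in flight

Answer: 2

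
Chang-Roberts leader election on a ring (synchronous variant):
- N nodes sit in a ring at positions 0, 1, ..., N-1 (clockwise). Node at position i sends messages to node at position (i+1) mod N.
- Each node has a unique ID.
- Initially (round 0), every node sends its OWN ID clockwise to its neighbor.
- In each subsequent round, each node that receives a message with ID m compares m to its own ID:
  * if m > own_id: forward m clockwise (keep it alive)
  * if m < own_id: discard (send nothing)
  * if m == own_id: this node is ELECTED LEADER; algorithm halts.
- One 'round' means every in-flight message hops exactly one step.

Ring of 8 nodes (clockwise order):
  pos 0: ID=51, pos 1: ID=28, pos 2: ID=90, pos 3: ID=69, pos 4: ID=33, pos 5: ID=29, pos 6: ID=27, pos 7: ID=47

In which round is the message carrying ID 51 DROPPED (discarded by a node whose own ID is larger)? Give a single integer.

Answer: 2

Derivation:
Round 1: pos1(id28) recv 51: fwd; pos2(id90) recv 28: drop; pos3(id69) recv 90: fwd; pos4(id33) recv 69: fwd; pos5(id29) recv 33: fwd; pos6(id27) recv 29: fwd; pos7(id47) recv 27: drop; pos0(id51) recv 47: drop
Round 2: pos2(id90) recv 51: drop; pos4(id33) recv 90: fwd; pos5(id29) recv 69: fwd; pos6(id27) recv 33: fwd; pos7(id47) recv 29: drop
Round 3: pos5(id29) recv 90: fwd; pos6(id27) recv 69: fwd; pos7(id47) recv 33: drop
Round 4: pos6(id27) recv 90: fwd; pos7(id47) recv 69: fwd
Round 5: pos7(id47) recv 90: fwd; pos0(id51) recv 69: fwd
Round 6: pos0(id51) recv 90: fwd; pos1(id28) recv 69: fwd
Round 7: pos1(id28) recv 90: fwd; pos2(id90) recv 69: drop
Round 8: pos2(id90) recv 90: ELECTED
Message ID 51 originates at pos 0; dropped at pos 2 in round 2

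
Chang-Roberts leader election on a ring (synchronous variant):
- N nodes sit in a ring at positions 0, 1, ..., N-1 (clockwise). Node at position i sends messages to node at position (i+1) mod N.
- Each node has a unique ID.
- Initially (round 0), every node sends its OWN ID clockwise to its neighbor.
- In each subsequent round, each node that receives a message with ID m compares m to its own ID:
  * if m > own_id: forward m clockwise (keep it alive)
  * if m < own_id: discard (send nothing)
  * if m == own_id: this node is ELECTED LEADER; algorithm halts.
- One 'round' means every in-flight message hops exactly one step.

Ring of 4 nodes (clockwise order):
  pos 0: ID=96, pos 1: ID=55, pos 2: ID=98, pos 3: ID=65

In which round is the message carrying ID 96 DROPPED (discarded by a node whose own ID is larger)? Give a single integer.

Answer: 2

Derivation:
Round 1: pos1(id55) recv 96: fwd; pos2(id98) recv 55: drop; pos3(id65) recv 98: fwd; pos0(id96) recv 65: drop
Round 2: pos2(id98) recv 96: drop; pos0(id96) recv 98: fwd
Round 3: pos1(id55) recv 98: fwd
Round 4: pos2(id98) recv 98: ELECTED
Message ID 96 originates at pos 0; dropped at pos 2 in round 2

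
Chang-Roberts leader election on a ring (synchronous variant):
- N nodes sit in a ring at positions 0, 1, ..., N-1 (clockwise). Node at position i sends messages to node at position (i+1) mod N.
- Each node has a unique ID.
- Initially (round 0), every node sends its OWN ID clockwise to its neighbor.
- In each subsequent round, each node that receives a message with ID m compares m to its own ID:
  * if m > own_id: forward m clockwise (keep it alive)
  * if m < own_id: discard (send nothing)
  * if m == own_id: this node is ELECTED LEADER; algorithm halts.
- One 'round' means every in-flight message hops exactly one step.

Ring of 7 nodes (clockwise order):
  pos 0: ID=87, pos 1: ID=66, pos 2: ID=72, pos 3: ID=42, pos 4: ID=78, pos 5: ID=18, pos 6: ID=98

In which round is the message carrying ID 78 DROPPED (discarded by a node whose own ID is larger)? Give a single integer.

Answer: 2

Derivation:
Round 1: pos1(id66) recv 87: fwd; pos2(id72) recv 66: drop; pos3(id42) recv 72: fwd; pos4(id78) recv 42: drop; pos5(id18) recv 78: fwd; pos6(id98) recv 18: drop; pos0(id87) recv 98: fwd
Round 2: pos2(id72) recv 87: fwd; pos4(id78) recv 72: drop; pos6(id98) recv 78: drop; pos1(id66) recv 98: fwd
Round 3: pos3(id42) recv 87: fwd; pos2(id72) recv 98: fwd
Round 4: pos4(id78) recv 87: fwd; pos3(id42) recv 98: fwd
Round 5: pos5(id18) recv 87: fwd; pos4(id78) recv 98: fwd
Round 6: pos6(id98) recv 87: drop; pos5(id18) recv 98: fwd
Round 7: pos6(id98) recv 98: ELECTED
Message ID 78 originates at pos 4; dropped at pos 6 in round 2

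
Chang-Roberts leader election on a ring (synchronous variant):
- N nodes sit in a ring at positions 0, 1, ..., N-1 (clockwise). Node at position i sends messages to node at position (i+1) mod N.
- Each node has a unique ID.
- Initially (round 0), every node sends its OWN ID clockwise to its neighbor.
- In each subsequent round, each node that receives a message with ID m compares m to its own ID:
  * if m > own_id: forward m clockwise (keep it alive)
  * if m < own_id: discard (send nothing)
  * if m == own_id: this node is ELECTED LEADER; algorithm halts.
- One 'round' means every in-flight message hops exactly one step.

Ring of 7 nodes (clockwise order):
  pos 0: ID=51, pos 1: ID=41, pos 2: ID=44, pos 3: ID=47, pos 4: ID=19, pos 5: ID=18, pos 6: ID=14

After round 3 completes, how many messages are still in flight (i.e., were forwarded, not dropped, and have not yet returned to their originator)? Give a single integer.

Round 1: pos1(id41) recv 51: fwd; pos2(id44) recv 41: drop; pos3(id47) recv 44: drop; pos4(id19) recv 47: fwd; pos5(id18) recv 19: fwd; pos6(id14) recv 18: fwd; pos0(id51) recv 14: drop
Round 2: pos2(id44) recv 51: fwd; pos5(id18) recv 47: fwd; pos6(id14) recv 19: fwd; pos0(id51) recv 18: drop
Round 3: pos3(id47) recv 51: fwd; pos6(id14) recv 47: fwd; pos0(id51) recv 19: drop
After round 3: 2 messages still in flight

Answer: 2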